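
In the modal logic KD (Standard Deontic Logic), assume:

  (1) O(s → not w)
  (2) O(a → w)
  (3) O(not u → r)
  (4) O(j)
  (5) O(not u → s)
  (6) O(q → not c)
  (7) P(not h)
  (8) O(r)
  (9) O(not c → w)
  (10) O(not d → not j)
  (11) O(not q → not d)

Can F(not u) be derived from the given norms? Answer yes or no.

Premise 4 gives O(j).
The contrapositive of premise 10 (O(not d → not j)) is O(j → d), and O(j) is already established, so O(d).
Premise 11, O(not q → not d), contraposes to O(d → q); with O(d) we get O(q).
Applying K to premise 6 (O(q → not c)) and O(q) yields O(not c).
From O(not c) and premise 9, O(not c → w), we obtain O(w).
Premise 1, O(s → not w), contraposes to O(w → not s); with O(w) we get O(not s).
Premise 5, O(not u → s), contraposes to O(not s → u); with O(not s) we get O(u).
Premises 2, 3, 7, 8 do not contribute to this derivation.
So O(u) holds, i.e. F(not u). The claim follows.

Yes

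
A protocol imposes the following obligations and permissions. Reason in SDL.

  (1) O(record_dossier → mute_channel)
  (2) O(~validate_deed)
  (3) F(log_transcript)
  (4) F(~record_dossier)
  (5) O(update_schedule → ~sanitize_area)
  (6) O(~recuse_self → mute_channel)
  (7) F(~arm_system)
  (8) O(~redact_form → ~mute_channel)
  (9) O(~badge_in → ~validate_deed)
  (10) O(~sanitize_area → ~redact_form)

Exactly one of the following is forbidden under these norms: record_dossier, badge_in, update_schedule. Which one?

Premise 4, F(~record_dossier), is equivalent to O(record_dossier).
From O(record_dossier) and premise 1, O(record_dossier → mute_channel), we obtain O(mute_channel).
Premise 8 is O(~redact_form → ~mute_channel); contrapositively O(mute_channel → redact_form). Since O(mute_channel) holds, K gives O(redact_form).
The contrapositive of premise 10 (O(~sanitize_area → ~redact_form)) is O(redact_form → sanitize_area), and O(redact_form) is already established, so O(sanitize_area).
Premise 5, O(update_schedule → ~sanitize_area), contraposes to O(sanitize_area → ~update_schedule); with O(sanitize_area) we get O(~update_schedule).
So O(~update_schedule) holds, i.e. update_schedule is forbidden. None of the other listed options is forbidden under the premises.

update_schedule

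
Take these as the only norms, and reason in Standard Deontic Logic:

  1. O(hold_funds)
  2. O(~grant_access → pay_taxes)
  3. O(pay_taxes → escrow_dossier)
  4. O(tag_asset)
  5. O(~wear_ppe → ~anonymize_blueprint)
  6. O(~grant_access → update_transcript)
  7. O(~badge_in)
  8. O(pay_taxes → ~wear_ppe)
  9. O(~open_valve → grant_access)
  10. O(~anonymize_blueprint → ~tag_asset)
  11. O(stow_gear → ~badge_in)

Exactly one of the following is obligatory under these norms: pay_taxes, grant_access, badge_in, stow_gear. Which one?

grant_access

Premise 4 gives O(tag_asset).
The contrapositive of premise 10 (O(~anonymize_blueprint → ~tag_asset)) is O(tag_asset → anonymize_blueprint), and O(tag_asset) is already established, so O(anonymize_blueprint).
Premise 5 is O(~wear_ppe → ~anonymize_blueprint); contrapositively O(anonymize_blueprint → wear_ppe). Since O(anonymize_blueprint) holds, K gives O(wear_ppe).
Premise 8, O(pay_taxes → ~wear_ppe), contraposes to O(wear_ppe → ~pay_taxes); with O(wear_ppe) we get O(~pay_taxes).
Premise 2 is O(~grant_access → pay_taxes); contrapositively O(~pay_taxes → grant_access). Since O(~pay_taxes) holds, K gives O(grant_access).
So O(grant_access) holds — grant_access is obligatory. None of the other listed options is made obligatory by any chain of premises.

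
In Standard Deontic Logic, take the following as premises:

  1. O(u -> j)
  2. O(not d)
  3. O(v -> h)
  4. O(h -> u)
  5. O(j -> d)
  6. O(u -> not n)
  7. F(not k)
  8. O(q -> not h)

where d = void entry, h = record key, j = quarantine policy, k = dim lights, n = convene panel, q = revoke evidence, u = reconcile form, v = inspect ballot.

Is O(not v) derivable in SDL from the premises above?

Yes

From premise 2 we have O(not d).
Premise 5, O(j -> d), contraposes to O(not d -> not j); with O(not d) we get O(not j).
Premise 1 is O(u -> j); contrapositively O(not j -> not u). Since O(not j) holds, K gives O(not u).
Premise 4, O(h -> u), contraposes to O(not u -> not h); with O(not u) we get O(not h).
Premise 3 is O(v -> h); contrapositively O(not h -> not v). Since O(not h) holds, K gives O(not v).
Premises 6, 7, 8 do not contribute to this derivation.
So O(not v) follows.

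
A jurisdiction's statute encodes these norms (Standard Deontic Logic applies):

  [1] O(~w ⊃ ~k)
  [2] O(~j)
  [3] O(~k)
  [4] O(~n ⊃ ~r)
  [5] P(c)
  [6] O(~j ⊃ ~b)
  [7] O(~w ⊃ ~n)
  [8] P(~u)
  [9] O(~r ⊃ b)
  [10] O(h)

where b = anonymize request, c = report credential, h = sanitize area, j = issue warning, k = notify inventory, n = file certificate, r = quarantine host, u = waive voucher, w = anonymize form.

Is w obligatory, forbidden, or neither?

Premise 2 gives O(~j).
Applying K to premise 6 (O(~j ⊃ ~b)) and O(~j) yields O(~b).
Premise 9 is O(~r ⊃ b); contrapositively O(~b ⊃ r). Since O(~b) holds, K gives O(r).
The contrapositive of premise 4 (O(~n ⊃ ~r)) is O(r ⊃ n), and O(r) is already established, so O(n).
Premise 7, O(~w ⊃ ~n), contraposes to O(n ⊃ w); with O(n) we get O(w).
Premises 1, 3, 5, 8, 10 do not contribute to this derivation.
Hence w is obligatory.

Obligatory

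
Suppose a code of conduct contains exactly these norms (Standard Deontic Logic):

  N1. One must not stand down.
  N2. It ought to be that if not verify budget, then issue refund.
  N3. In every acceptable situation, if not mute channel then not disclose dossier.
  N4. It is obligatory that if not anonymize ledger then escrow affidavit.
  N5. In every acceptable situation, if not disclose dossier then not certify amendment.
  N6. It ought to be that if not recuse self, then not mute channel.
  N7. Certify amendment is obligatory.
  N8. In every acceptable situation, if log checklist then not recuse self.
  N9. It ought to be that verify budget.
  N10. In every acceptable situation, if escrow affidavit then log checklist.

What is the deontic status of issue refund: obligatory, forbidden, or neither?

Neither

Premise 2 is O(¬verify_budget → issue_refund), but O(¬verify_budget) is not derivable from the premises, so it does not yield O(issue_refund).
No premise or chain of K-axiom applications forces O(issue_refund), and none forces O(¬issue_refund). So issue_refund is neither obligatory nor forbidden under these norms.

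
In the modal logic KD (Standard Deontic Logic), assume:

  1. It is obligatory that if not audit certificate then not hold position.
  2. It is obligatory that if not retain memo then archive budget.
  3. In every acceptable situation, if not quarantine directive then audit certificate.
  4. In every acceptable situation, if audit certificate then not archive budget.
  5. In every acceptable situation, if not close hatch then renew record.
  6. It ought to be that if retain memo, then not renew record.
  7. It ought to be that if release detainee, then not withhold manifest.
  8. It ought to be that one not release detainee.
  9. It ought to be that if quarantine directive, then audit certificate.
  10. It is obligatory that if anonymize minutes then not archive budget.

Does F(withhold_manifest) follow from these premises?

No

Premise 7 is O(release_detainee → ¬withhold_manifest), but O(release_detainee) is not derivable from the premises, so it does not yield O(¬withhold_manifest).
No other premise forces O(¬withhold_manifest). An ideal world satisfying every premise can still have withhold_manifest true, so F(withhold_manifest) is not derivable.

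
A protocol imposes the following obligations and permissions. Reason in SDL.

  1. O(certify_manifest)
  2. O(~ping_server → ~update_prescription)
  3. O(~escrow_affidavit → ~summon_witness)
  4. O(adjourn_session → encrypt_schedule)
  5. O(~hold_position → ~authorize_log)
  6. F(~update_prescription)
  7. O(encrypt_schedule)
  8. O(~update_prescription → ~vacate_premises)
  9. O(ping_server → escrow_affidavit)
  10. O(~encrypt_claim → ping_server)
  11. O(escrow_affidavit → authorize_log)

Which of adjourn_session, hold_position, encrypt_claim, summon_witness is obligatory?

Premise 6 is F(~update_prescription), i.e. O(update_prescription).
Premise 2 is O(~ping_server → ~update_prescription); contrapositively O(update_prescription → ping_server). Since O(update_prescription) holds, K gives O(ping_server).
With premise 9, O(ping_server → escrow_affidavit), the K-axiom yields O(escrow_affidavit).
Premise 11 is O(escrow_affidavit → authorize_log); since O(escrow_affidavit), deontic closure gives O(authorize_log).
Premise 5 is O(~hold_position → ~authorize_log); contrapositively O(authorize_log → hold_position). Since O(authorize_log) holds, K gives O(hold_position).
So O(hold_position) holds — hold_position is obligatory. None of the other listed options is made obligatory by any chain of premises.

hold_position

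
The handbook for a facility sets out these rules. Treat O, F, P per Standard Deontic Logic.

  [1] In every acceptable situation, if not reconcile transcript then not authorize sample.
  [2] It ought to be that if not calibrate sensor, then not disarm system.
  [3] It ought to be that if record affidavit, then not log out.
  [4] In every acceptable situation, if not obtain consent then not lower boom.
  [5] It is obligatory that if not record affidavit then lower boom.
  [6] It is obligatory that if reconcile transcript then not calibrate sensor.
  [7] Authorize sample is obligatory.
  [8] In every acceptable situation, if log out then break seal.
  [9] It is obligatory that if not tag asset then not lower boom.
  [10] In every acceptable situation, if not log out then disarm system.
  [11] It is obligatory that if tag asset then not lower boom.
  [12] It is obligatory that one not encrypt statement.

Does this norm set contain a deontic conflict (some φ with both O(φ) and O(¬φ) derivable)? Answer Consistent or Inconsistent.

Inconsistent

Premises 9 and 11 cover both cases: O(¬tag_asset → ¬lower_boom) and O(tag_asset → ¬lower_boom). Since ¬tag_asset ∨ tag_asset is a tautology, O(¬lower_boom) follows.
The contrapositive of premise 5 (O(¬record_affidavit → lower_boom)) is O(¬lower_boom → record_affidavit), and O(¬lower_boom) is already established, so O(record_affidavit).
With premise 3, O(record_affidavit → ¬log_out), the K-axiom yields O(¬log_out).
Premise 10 is O(¬log_out → disarm_system); since O(¬log_out), deontic closure gives O(disarm_system).
Premise 2 is O(¬calibrate_sensor → ¬disarm_system); contrapositively O(disarm_system → calibrate_sensor). Since O(disarm_system) holds, K gives O(calibrate_sensor).
Premise 6, O(reconcile_transcript → ¬calibrate_sensor), contraposes to O(calibrate_sensor → ¬reconcile_transcript); with O(calibrate_sensor) we get O(¬reconcile_transcript).
Applying K to premise 1 (O(¬reconcile_transcript → ¬authorize_sample)) and O(¬reconcile_transcript) yields O(¬authorize_sample).
Yet premise 7 states O(authorize_sample).
We now have both O(¬authorize_sample) and O(authorize_sample) — authorize_sample is simultaneously obligatory and forbidden, violating the D-axiom.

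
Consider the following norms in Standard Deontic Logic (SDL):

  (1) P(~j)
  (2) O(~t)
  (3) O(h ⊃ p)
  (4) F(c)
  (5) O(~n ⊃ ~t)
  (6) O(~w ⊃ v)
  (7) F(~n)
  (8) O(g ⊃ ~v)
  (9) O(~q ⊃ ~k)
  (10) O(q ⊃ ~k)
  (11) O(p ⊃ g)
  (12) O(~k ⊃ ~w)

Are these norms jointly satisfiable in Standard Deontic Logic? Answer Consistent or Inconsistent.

Consistent

Premise 5 is O(~n ⊃ ~t); even if O(~t) held, inferring O(~n) would be affirming the consequent — invalid.
So O(~n) is not derivable, and the apparent clash with O(n) does not arise.
A world satisfying every obligation exists (e.g. c=false, g=false, h=false, j=false, k=false, n=true, p=false, q=false, t=false, v=true, w=false); no atom is both obligatory and forbidden, so the set is consistent.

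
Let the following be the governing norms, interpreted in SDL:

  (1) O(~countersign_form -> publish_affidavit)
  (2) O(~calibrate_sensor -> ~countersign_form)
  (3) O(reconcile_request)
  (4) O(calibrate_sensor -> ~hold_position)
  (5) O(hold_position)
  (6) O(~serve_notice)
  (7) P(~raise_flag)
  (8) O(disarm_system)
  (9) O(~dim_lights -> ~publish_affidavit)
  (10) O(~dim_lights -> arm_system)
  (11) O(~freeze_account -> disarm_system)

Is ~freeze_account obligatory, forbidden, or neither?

Neither

Premise 11 is O(~freeze_account -> disarm_system); even if O(disarm_system) held, inferring O(~freeze_account) would be affirming the consequent — invalid.
No premise or chain of K-axiom applications forces O(~freeze_account), and none forces O(freeze_account). So ~freeze_account is neither obligatory nor forbidden under these norms.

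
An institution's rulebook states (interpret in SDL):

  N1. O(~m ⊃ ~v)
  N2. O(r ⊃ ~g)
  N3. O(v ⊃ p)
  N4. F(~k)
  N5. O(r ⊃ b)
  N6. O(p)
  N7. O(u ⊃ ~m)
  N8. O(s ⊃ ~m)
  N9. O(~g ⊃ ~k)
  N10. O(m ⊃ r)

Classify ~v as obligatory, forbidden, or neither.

Obligatory

Premise 4, F(~k), is equivalent to O(k).
Premise 9 is O(~g ⊃ ~k); contrapositively O(k ⊃ g). Since O(k) holds, K gives O(g).
Premise 2 is O(r ⊃ ~g); contrapositively O(g ⊃ ~r). Since O(g) holds, K gives O(~r).
The contrapositive of premise 10 (O(m ⊃ r)) is O(~r ⊃ ~m), and O(~r) is already established, so O(~m).
Premise 1 is O(~m ⊃ ~v); since O(~m), deontic closure gives O(~v).
Premises 3, 5, 6, 7, 8 do not contribute to this derivation.
Hence ~v is obligatory.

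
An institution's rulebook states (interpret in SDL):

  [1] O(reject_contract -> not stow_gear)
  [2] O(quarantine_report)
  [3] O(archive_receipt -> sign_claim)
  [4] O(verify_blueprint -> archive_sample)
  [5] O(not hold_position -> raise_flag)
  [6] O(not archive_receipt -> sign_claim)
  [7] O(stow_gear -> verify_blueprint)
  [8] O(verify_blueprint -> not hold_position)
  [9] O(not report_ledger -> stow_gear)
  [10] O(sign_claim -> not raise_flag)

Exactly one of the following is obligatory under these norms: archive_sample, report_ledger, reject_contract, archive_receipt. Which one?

Premises 6 and 3 are O(not archive_receipt -> sign_claim) and O(archive_receipt -> sign_claim); every ideal world satisfies not archive_receipt or archive_receipt, so in either case sign_claim holds — hence O(sign_claim).
From O(sign_claim) and premise 10, O(sign_claim -> not raise_flag), we obtain O(not raise_flag).
Premise 5 is O(not hold_position -> raise_flag); contrapositively O(not raise_flag -> hold_position). Since O(not raise_flag) holds, K gives O(hold_position).
Premise 8 is O(verify_blueprint -> not hold_position); contrapositively O(hold_position -> not verify_blueprint). Since O(hold_position) holds, K gives O(not verify_blueprint).
Premise 7, O(stow_gear -> verify_blueprint), contraposes to O(not verify_blueprint -> not stow_gear); with O(not verify_blueprint) we get O(not stow_gear).
The contrapositive of premise 9 (O(not report_ledger -> stow_gear)) is O(not stow_gear -> report_ledger), and O(not stow_gear) is already established, so O(report_ledger).
So O(report_ledger) holds — report_ledger is obligatory. None of the other listed options is made obligatory by any chain of premises.

report_ledger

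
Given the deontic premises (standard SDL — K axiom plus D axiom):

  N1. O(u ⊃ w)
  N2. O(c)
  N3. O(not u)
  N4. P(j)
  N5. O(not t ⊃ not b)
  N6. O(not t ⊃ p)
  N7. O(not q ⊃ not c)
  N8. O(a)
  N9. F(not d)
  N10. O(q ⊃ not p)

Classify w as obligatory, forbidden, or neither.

Premise 1 is O(u ⊃ w), but O(u) is not derivable from the premises, so it does not yield O(w).
No premise or chain of K-axiom applications forces O(w), and none forces O(not w). So w is neither obligatory nor forbidden under these norms.

Neither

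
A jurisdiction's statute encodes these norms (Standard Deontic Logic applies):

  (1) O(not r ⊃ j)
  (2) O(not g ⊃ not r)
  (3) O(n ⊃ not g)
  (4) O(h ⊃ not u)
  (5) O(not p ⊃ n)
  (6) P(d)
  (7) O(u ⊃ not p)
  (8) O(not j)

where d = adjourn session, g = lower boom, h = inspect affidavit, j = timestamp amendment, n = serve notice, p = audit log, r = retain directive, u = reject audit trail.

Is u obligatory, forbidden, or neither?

Forbidden

Premise 8 gives O(not j).
Premise 1 is O(not r ⊃ j); contrapositively O(not j ⊃ r). Since O(not j) holds, K gives O(r).
The contrapositive of premise 2 (O(not g ⊃ not r)) is O(r ⊃ g), and O(r) is already established, so O(g).
Premise 3 is O(n ⊃ not g); contrapositively O(g ⊃ not n). Since O(g) holds, K gives O(not n).
Premise 5 is O(not p ⊃ n); contrapositively O(not n ⊃ p). Since O(not n) holds, K gives O(p).
Premise 7 is O(u ⊃ not p); contrapositively O(p ⊃ not u). Since O(p) holds, K gives O(not u).
Premises 4, 6 do not contribute to this derivation.
Thus O(not u), which is F(u): u is forbidden.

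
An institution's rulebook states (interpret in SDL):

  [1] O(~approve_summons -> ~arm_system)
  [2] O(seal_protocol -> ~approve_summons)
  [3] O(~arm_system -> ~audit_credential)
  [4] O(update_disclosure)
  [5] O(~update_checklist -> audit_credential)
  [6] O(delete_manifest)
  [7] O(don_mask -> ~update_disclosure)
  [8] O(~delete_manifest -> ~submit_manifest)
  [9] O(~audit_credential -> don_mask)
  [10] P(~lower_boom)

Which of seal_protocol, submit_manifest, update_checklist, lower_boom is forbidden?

seal_protocol

Premise 4 states O(update_disclosure) outright.
Premise 7, O(don_mask -> ~update_disclosure), contraposes to O(update_disclosure -> ~don_mask); with O(update_disclosure) we get O(~don_mask).
Premise 9 is O(~audit_credential -> don_mask); contrapositively O(~don_mask -> audit_credential). Since O(~don_mask) holds, K gives O(audit_credential).
Premise 3, O(~arm_system -> ~audit_credential), contraposes to O(audit_credential -> arm_system); with O(audit_credential) we get O(arm_system).
Premise 1 is O(~approve_summons -> ~arm_system); contrapositively O(arm_system -> approve_summons). Since O(arm_system) holds, K gives O(approve_summons).
Premise 2, O(seal_protocol -> ~approve_summons), contraposes to O(approve_summons -> ~seal_protocol); with O(approve_summons) we get O(~seal_protocol).
So O(~seal_protocol) holds, i.e. seal_protocol is forbidden. None of the other listed options is forbidden under the premises.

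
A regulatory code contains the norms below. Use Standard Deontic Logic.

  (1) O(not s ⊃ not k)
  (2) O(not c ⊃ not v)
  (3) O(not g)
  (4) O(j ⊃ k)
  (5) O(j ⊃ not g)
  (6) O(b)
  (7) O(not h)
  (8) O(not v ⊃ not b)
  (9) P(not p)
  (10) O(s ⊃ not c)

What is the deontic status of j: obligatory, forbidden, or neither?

Premise 6 gives O(b).
Premise 8, O(not v ⊃ not b), contraposes to O(b ⊃ v); with O(b) we get O(v).
Premise 2, O(not c ⊃ not v), contraposes to O(v ⊃ c); with O(v) we get O(c).
Premise 10, O(s ⊃ not c), contraposes to O(c ⊃ not s); with O(c) we get O(not s).
From O(not s) and premise 1, O(not s ⊃ not k), we obtain O(not k).
Premise 4 is O(j ⊃ k); contrapositively O(not k ⊃ not j). Since O(not k) holds, K gives O(not j).
Premises 3, 5, 7, 9 do not contribute to this derivation.
Thus O(not j), which is F(j): j is forbidden.

Forbidden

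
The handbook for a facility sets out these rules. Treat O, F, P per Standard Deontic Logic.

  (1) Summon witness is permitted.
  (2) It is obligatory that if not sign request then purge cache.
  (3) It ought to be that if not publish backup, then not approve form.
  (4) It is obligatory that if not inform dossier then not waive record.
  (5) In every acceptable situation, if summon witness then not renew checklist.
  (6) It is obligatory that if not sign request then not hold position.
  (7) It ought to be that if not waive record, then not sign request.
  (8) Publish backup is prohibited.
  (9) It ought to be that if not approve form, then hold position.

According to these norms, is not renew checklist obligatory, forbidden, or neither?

Neither

Premise 5 is O(summon_witness → ¬renew_checklist), but O(summon_witness) is not derivable from the premises (the permission P(summon_witness) asserts only ¬O(¬summon_witness), not O(summon_witness)), so it does not yield O(¬renew_checklist).
No premise or chain of K-axiom applications forces O(¬renew_checklist), and none forces O(renew_checklist). So ¬renew_checklist is neither obligatory nor forbidden under these norms.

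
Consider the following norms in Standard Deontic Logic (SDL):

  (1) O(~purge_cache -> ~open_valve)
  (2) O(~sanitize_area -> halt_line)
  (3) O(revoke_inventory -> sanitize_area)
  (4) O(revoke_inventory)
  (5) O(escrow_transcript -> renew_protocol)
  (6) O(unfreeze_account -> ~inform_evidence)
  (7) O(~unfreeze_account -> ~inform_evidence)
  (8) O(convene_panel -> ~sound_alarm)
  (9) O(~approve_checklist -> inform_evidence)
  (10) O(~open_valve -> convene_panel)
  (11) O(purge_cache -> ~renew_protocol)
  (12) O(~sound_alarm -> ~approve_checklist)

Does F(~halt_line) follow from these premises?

Premise 2 is O(~sanitize_area -> halt_line), but O(~sanitize_area) is not derivable from the premises, so it does not yield O(halt_line).
No other premise forces O(halt_line). An ideal world satisfying every premise can still have ~halt_line true, so F(~halt_line) is not derivable.

No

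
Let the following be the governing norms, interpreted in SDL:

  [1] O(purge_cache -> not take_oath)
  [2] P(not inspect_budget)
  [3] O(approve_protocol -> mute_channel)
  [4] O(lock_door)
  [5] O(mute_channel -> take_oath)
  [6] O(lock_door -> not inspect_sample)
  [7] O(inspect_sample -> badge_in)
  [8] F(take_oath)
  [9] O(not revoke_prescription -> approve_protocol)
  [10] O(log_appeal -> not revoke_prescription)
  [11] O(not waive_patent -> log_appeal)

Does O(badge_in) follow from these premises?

No

Premise 7 is O(inspect_sample -> badge_in), but O(inspect_sample) is not derivable from the premises, so it does not yield O(badge_in).
No other premise forces O(badge_in). An ideal world satisfying every premise can still have badge_in false, so O(badge_in) is not derivable.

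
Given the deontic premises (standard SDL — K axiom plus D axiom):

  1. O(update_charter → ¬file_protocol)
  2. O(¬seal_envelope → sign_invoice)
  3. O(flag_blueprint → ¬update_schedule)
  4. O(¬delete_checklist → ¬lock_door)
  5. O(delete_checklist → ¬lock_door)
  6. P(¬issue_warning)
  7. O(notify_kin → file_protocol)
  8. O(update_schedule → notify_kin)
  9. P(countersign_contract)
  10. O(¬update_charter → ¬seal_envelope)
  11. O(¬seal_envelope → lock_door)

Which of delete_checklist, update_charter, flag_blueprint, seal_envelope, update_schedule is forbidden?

By case analysis on delete_checklist: premise 5 gives O(delete_checklist → ¬lock_door) and premise 4 gives O(¬delete_checklist → ¬lock_door), so O(¬lock_door) either way.
Premise 11 is O(¬seal_envelope → lock_door); contrapositively O(¬lock_door → seal_envelope). Since O(¬lock_door) holds, K gives O(seal_envelope).
Premise 10, O(¬update_charter → ¬seal_envelope), contraposes to O(seal_envelope → update_charter); with O(seal_envelope) we get O(update_charter).
From O(update_charter) and premise 1, O(update_charter → ¬file_protocol), we obtain O(¬file_protocol).
Premise 7 is O(notify_kin → file_protocol); contrapositively O(¬file_protocol → ¬notify_kin). Since O(¬file_protocol) holds, K gives O(¬notify_kin).
The contrapositive of premise 8 (O(update_schedule → notify_kin)) is O(¬notify_kin → ¬update_schedule), and O(¬notify_kin) is already established, so O(¬update_schedule).
So O(¬update_schedule) holds, i.e. update_schedule is forbidden. None of the other listed options is forbidden under the premises.

update_schedule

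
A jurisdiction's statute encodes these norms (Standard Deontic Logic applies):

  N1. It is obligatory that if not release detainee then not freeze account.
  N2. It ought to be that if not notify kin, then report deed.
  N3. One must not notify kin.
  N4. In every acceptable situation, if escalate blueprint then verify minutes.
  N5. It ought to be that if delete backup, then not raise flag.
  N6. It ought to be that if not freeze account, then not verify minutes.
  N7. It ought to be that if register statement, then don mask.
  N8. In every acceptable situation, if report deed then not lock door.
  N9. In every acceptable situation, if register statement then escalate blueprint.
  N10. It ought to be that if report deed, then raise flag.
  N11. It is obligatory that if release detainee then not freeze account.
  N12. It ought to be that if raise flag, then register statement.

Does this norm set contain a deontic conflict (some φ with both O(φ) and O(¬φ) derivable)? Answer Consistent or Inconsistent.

Premises 11 and 1 cover both cases: O(release_detainee → ¬freeze_account) and O(¬release_detainee → ¬freeze_account). Since release_detainee ∨ ¬release_detainee is a tautology, O(¬freeze_account) follows.
Premise 6 is O(¬freeze_account → ¬verify_minutes); since O(¬freeze_account), deontic closure gives O(¬verify_minutes).
The contrapositive of premise 4 (O(escalate_blueprint → verify_minutes)) is O(¬verify_minutes → ¬escalate_blueprint), and O(¬verify_minutes) is already established, so O(¬escalate_blueprint).
Premise 9, O(register_statement → escalate_blueprint), contraposes to O(¬escalate_blueprint → ¬register_statement); with O(¬escalate_blueprint) we get O(¬register_statement).
Premise 12, O(raise_flag → register_statement), contraposes to O(¬register_statement → ¬raise_flag); with O(¬register_statement) we get O(¬raise_flag).
Premise 10 is O(report_deed → raise_flag); contrapositively O(¬raise_flag → ¬report_deed). Since O(¬raise_flag) holds, K gives O(¬report_deed).
Premise 2, O(¬notify_kin → report_deed), contraposes to O(¬report_deed → notify_kin); with O(¬report_deed) we get O(notify_kin).
But premise 3, F(notify_kin), means O(¬notify_kin).
We now have both O(notify_kin) and O(¬notify_kin) — notify_kin is simultaneously obligatory and forbidden, violating the D-axiom.

Inconsistent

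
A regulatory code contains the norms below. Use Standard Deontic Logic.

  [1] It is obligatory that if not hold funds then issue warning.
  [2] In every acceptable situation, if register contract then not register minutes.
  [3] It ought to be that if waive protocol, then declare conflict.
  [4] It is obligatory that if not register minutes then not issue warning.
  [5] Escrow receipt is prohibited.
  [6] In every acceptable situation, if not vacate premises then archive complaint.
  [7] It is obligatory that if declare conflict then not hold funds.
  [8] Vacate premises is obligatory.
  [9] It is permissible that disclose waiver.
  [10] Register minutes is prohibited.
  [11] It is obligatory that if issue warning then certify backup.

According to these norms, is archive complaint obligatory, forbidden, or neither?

Neither

Premise 6 is O(¬vacate_premises → archive_complaint), but O(¬vacate_premises) is not derivable from the premises, so it does not yield O(archive_complaint).
No premise or chain of K-axiom applications forces O(archive_complaint), and none forces O(¬archive_complaint). So archive_complaint is neither obligatory nor forbidden under these norms.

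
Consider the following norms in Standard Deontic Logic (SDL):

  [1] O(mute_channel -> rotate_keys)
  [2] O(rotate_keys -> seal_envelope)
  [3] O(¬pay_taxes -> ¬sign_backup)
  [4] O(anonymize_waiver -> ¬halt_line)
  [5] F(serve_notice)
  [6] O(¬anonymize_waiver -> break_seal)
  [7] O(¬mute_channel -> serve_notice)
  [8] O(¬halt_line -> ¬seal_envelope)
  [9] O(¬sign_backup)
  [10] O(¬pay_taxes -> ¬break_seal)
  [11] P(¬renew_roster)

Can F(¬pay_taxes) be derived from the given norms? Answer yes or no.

F(serve_notice) at premise 5 means O(¬serve_notice).
Premise 7 is O(¬mute_channel -> serve_notice); contrapositively O(¬serve_notice -> mute_channel). Since O(¬serve_notice) holds, K gives O(mute_channel).
Applying K to premise 1 (O(mute_channel -> rotate_keys)) and O(mute_channel) yields O(rotate_keys).
Premise 2 is O(rotate_keys -> seal_envelope); since O(rotate_keys), deontic closure gives O(seal_envelope).
Premise 8 is O(¬halt_line -> ¬seal_envelope); contrapositively O(seal_envelope -> halt_line). Since O(seal_envelope) holds, K gives O(halt_line).
Premise 4, O(anonymize_waiver -> ¬halt_line), contraposes to O(halt_line -> ¬anonymize_waiver); with O(halt_line) we get O(¬anonymize_waiver).
Premise 6 is O(¬anonymize_waiver -> break_seal); since O(¬anonymize_waiver), deontic closure gives O(break_seal).
Premise 10 is O(¬pay_taxes -> ¬break_seal); contrapositively O(break_seal -> pay_taxes). Since O(break_seal) holds, K gives O(pay_taxes).
Premises 3, 9, 11 do not contribute to this derivation.
So O(pay_taxes) holds, i.e. F(¬pay_taxes). The claim follows.

Yes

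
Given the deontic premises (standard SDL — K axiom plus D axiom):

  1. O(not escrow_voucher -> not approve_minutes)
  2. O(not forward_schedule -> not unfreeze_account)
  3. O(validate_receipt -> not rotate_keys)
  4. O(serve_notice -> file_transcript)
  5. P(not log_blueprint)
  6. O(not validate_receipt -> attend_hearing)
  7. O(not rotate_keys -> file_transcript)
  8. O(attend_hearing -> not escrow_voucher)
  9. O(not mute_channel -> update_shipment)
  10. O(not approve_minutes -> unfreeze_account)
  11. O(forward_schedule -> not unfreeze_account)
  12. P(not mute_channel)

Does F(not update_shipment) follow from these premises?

No

Premise 9 is O(not mute_channel -> update_shipment), but O(not mute_channel) is not derivable from the premises (the permission P(not mute_channel) asserts only not O(mute_channel), not O(not mute_channel)), so it does not yield O(update_shipment).
No other premise forces O(update_shipment). An ideal world satisfying every premise can still have not update_shipment true, so F(not update_shipment) is not derivable.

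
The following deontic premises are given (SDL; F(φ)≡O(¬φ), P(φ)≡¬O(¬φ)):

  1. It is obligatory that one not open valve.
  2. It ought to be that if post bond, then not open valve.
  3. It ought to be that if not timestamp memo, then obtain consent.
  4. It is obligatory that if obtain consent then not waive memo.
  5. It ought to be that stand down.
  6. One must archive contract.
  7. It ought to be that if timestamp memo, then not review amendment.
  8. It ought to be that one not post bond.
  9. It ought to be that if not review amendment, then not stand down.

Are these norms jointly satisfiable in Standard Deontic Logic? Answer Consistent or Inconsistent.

Premise 2 is O(post_bond → ¬open_valve); even if O(¬open_valve) held, inferring O(post_bond) would be affirming the consequent — invalid.
So O(post_bond) is not derivable, and the apparent clash with O(¬post_bond) does not arise.
A world satisfying every obligation exists (e.g. archive_contract=true, obtain_consent=true, open_valve=false, post_bond=false, review_amendment=true, stand_down=true, timestamp_memo=false, waive_memo=false); no atom is both obligatory and forbidden, so the set is consistent.

Consistent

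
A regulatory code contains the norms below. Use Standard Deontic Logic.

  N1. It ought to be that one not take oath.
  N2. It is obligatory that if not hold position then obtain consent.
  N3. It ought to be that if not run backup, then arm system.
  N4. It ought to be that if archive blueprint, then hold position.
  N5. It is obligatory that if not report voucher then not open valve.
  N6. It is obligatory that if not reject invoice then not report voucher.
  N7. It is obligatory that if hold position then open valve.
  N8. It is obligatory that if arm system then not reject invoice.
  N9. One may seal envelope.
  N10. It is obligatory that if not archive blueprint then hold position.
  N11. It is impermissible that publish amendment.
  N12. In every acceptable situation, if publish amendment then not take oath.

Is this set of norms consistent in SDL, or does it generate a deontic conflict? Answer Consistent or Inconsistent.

Consistent

Premise 12 is O(publish_amendment → ¬take_oath); even if O(¬take_oath) held, inferring O(publish_amendment) would be affirming the consequent — invalid.
So O(publish_amendment) is not derivable, and the apparent clash with O(¬publish_amendment) does not arise.
A world satisfying every obligation exists (e.g. archive_blueprint=false, arm_system=false, hold_position=true, obtain_consent=false, open_valve=true, publish_amendment=false, reject_invoice=true, report_voucher=true, run_backup=true, seal_envelope=false, take_oath=false); no atom is both obligatory and forbidden, so the set is consistent.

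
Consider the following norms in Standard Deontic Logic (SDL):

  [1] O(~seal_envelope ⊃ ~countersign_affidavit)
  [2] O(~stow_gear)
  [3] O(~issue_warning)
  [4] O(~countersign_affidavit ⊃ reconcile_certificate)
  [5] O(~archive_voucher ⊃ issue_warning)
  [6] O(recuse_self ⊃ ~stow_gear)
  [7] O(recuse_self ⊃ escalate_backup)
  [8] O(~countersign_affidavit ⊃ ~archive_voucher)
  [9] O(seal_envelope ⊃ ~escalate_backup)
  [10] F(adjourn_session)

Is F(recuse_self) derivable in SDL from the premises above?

Premise 3 gives O(~issue_warning).
Premise 5 is O(~archive_voucher ⊃ issue_warning); contrapositively O(~issue_warning ⊃ archive_voucher). Since O(~issue_warning) holds, K gives O(archive_voucher).
The contrapositive of premise 8 (O(~countersign_affidavit ⊃ ~archive_voucher)) is O(archive_voucher ⊃ countersign_affidavit), and O(archive_voucher) is already established, so O(countersign_affidavit).
Premise 1 is O(~seal_envelope ⊃ ~countersign_affidavit); contrapositively O(countersign_affidavit ⊃ seal_envelope). Since O(countersign_affidavit) holds, K gives O(seal_envelope).
From O(seal_envelope) and premise 9, O(seal_envelope ⊃ ~escalate_backup), we obtain O(~escalate_backup).
Premise 7, O(recuse_self ⊃ escalate_backup), contraposes to O(~escalate_backup ⊃ ~recuse_self); with O(~escalate_backup) we get O(~recuse_self).
Premises 2, 4, 6, 10 do not contribute to this derivation.
So O(~recuse_self) holds, i.e. F(recuse_self). The claim follows.

Yes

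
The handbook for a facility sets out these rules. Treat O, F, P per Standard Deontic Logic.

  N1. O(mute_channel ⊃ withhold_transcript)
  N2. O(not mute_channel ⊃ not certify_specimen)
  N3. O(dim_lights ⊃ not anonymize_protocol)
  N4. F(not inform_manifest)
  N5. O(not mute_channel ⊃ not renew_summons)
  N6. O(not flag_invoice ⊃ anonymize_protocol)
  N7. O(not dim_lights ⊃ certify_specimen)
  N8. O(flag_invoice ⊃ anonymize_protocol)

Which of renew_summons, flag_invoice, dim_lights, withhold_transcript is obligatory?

withhold_transcript

By case analysis on flag_invoice: premise 8 gives O(flag_invoice ⊃ anonymize_protocol) and premise 6 gives O(not flag_invoice ⊃ anonymize_protocol), so O(anonymize_protocol) either way.
The contrapositive of premise 3 (O(dim_lights ⊃ not anonymize_protocol)) is O(anonymize_protocol ⊃ not dim_lights), and O(anonymize_protocol) is already established, so O(not dim_lights).
Applying K to premise 7 (O(not dim_lights ⊃ certify_specimen)) and O(not dim_lights) yields O(certify_specimen).
Premise 2, O(not mute_channel ⊃ not certify_specimen), contraposes to O(certify_specimen ⊃ mute_channel); with O(certify_specimen) we get O(mute_channel).
Applying K to premise 1 (O(mute_channel ⊃ withhold_transcript)) and O(mute_channel) yields O(withhold_transcript).
So O(withhold_transcript) holds — withhold_transcript is obligatory. None of the other listed options is made obligatory by any chain of premises.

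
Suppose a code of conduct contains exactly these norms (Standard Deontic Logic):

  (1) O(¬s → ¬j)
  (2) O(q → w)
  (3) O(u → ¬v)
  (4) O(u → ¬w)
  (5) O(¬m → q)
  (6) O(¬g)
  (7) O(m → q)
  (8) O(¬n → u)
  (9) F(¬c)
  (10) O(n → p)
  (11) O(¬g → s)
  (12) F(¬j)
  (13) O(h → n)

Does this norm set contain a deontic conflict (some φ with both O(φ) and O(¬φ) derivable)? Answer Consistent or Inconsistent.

Consistent

Premise 1 is O(¬s → ¬j), but O(¬s) is not derivable from the premises, so it does not yield O(¬j).
So O(¬j) is not derivable, and the apparent clash with O(j) does not arise.
A world satisfying every obligation exists (e.g. c=true, g=false, h=false, j=true, m=false, n=true, p=true, q=true, s=true, u=false, v=false, w=true); no atom is both obligatory and forbidden, so the set is consistent.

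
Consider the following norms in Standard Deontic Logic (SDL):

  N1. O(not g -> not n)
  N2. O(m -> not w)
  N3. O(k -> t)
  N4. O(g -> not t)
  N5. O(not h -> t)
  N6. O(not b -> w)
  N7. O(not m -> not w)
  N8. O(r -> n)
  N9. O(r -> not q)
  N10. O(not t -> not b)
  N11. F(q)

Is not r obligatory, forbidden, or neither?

Premises 7 and 2 are O(not m -> not w) and O(m -> not w); every ideal world satisfies not m or m, so in either case not w holds — hence O(not w).
The contrapositive of premise 6 (O(not b -> w)) is O(not w -> b), and O(not w) is already established, so O(b).
Premise 10, O(not t -> not b), contraposes to O(b -> t); with O(b) we get O(t).
The contrapositive of premise 4 (O(g -> not t)) is O(t -> not g), and O(t) is already established, so O(not g).
Premise 1 is O(not g -> not n); since O(not g), deontic closure gives O(not n).
Premise 8 is O(r -> n); contrapositively O(not n -> not r). Since O(not n) holds, K gives O(not r).
Premises 3, 5, 9, 11 do not contribute to this derivation.
Hence not r is obligatory.

Obligatory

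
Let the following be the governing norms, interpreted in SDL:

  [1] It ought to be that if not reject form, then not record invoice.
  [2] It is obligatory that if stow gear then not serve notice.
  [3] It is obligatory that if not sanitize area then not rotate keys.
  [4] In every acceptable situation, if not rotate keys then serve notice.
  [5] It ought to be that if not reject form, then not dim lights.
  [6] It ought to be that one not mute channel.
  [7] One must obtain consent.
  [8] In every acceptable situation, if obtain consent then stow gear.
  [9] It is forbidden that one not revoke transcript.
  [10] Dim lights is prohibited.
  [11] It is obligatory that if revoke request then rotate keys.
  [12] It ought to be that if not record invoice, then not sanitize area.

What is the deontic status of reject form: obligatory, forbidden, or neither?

Premise 7 gives O(obtain_consent).
Applying K to premise 8 (O(obtain_consent → stow_gear)) and O(obtain_consent) yields O(stow_gear).
Applying K to premise 2 (O(stow_gear → ¬serve_notice)) and O(stow_gear) yields O(¬serve_notice).
Premise 4 is O(¬rotate_keys → serve_notice); contrapositively O(¬serve_notice → rotate_keys). Since O(¬serve_notice) holds, K gives O(rotate_keys).
Premise 3 is O(¬sanitize_area → ¬rotate_keys); contrapositively O(rotate_keys → sanitize_area). Since O(rotate_keys) holds, K gives O(sanitize_area).
Premise 12 is O(¬record_invoice → ¬sanitize_area); contrapositively O(sanitize_area → record_invoice). Since O(sanitize_area) holds, K gives O(record_invoice).
Premise 1 is O(¬reject_form → ¬record_invoice); contrapositively O(record_invoice → reject_form). Since O(record_invoice) holds, K gives O(reject_form).
Premises 5, 6, 9, 10, 11 do not contribute to this derivation.
Hence reject_form is obligatory.

Obligatory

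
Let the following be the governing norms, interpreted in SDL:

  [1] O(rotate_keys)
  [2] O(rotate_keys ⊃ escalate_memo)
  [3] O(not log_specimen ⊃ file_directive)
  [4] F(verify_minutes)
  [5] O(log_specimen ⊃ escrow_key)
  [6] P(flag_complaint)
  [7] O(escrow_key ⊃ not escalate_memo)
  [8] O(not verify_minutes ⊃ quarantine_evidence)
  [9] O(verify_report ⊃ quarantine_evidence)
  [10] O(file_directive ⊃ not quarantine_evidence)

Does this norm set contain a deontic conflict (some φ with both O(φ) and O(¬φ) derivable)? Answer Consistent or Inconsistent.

F(verify_minutes) at premise 4 means O(not verify_minutes).
From O(not verify_minutes) and premise 8, O(not verify_minutes ⊃ quarantine_evidence), we obtain O(quarantine_evidence).
Premise 10, O(file_directive ⊃ not quarantine_evidence), contraposes to O(quarantine_evidence ⊃ not file_directive); with O(quarantine_evidence) we get O(not file_directive).
Premise 3 is O(not log_specimen ⊃ file_directive); contrapositively O(not file_directive ⊃ log_specimen). Since O(not file_directive) holds, K gives O(log_specimen).
Premise 5 is O(log_specimen ⊃ escrow_key); since O(log_specimen), deontic closure gives O(escrow_key).
Applying K to premise 7 (O(escrow_key ⊃ not escalate_memo)) and O(escrow_key) yields O(not escalate_memo).
The contrapositive of premise 2 (O(rotate_keys ⊃ escalate_memo)) is O(not escalate_memo ⊃ not rotate_keys), and O(not escalate_memo) is already established, so O(not rotate_keys).
Yet premise 1 states O(rotate_keys).
We now have both O(not rotate_keys) and O(rotate_keys) — rotate_keys is simultaneously obligatory and forbidden, violating the D-axiom.

Inconsistent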